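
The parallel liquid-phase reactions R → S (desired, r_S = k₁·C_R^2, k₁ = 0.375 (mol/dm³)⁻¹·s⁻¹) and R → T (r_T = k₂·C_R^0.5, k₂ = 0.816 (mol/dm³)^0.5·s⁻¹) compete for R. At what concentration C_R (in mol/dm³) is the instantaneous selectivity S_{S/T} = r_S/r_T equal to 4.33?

4.46 mol/dm³

S_{S/T} = (k₁/k₂)·C_R^1.5 ⇒ C_R = (S·k₂/k₁)^(1/1.5).
= (4.33×0.816/0.375)^(0.6667) = (9.422)^(0.6667) = 4.46 mol/dm³.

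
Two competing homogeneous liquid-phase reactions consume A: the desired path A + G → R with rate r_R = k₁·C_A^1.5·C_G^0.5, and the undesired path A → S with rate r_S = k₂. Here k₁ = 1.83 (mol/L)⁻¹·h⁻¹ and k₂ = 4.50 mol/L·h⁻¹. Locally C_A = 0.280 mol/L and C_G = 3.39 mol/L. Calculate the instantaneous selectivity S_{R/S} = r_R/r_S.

S_{R/S} = r_R/r_S = (k₁·C_A^1.5·C_G^0.5)/(k₂) = (k₁/k₂)·C_A^1.5·C_G^0.5.
= (1.83×0.2800^1.5×3.390^0.5) / (4.50) = 0.4992/4.500 = 0.111.

0.111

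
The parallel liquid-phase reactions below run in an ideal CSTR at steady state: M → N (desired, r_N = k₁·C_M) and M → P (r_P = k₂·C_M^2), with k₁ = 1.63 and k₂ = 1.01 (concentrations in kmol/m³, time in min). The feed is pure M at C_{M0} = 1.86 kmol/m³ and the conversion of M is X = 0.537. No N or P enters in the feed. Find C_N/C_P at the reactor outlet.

Exit C_M = C_{M0}(1−X) = 1.86×0.463 = 0.8612 kmol/m³.
In a CSTR the entire volume is at exit conditions, so r_N = 1.63×0.8612 = 1.404 and r_P = 1.01×0.8612^2 = 0.7490.
Overall selectivity = C_N/C_P = r_Nτ/(r_Pτ) = r_N/r_P = 1.87.

1.87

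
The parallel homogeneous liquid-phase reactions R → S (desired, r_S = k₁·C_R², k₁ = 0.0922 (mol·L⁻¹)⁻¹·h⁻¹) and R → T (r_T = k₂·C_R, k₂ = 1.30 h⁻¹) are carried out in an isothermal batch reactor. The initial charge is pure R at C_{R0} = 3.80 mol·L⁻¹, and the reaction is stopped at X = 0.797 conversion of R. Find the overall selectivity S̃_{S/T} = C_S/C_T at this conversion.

C_R = C_{R0}(1−X) = 0.7714 mol·L⁻¹.
Along a PFR/batch, dC_T/dC_R = −r_T/(r_S+r_T) = −k₂/(k₂+k₁·C_R).
Integrating from C_{R0} to C_R: C_T = (1.30/0.0922)·ln[(1.30+0.0922·3.80)/(1.30+0.0922·0.771)] = 14.10·ln(1.650/1.371) = 2.614 mol·L⁻¹.
Then C_S = (C_{R0}−C_R) − C_T = 3.029 − 2.614 = 0.4150 mol·L⁻¹.
S̃_{S/T} = C_S/C_T = 0.4150/2.614 = 0.159.

0.159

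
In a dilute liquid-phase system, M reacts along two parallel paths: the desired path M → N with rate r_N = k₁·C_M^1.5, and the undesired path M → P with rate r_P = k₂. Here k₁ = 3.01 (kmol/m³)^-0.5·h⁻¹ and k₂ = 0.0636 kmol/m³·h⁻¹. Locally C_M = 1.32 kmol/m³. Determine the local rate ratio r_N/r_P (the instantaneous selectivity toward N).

S_{N/P} = r_N/r_P = (k₁·C_M^1.5)/(k₂) = (k₁/k₂)·C_M^1.5.
= (3.01×1.320^1.5) / (0.0636) = 4.565/0.06360 = 71.8.

71.8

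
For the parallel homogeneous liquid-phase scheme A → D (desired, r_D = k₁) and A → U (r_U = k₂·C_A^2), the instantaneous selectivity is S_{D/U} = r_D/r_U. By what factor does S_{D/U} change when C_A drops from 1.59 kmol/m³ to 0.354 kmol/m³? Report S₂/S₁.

20.2

S_{D/U} = (k₁/k₂)·C_A^-2, so S₂/S₁ = (C_{A,2}/C_{A,1})^-2.
= (0.354/1.59)^(-2) = (0.2226)^(-2) = 20.2.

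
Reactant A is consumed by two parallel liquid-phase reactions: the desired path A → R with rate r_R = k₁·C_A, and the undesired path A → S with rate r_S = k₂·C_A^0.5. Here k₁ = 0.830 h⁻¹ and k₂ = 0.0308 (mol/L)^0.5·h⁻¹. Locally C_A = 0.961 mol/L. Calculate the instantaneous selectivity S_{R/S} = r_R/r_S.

S_{R/S} = r_R/r_S = (k₁·C_A)/(k₂·C_A^0.5) = (k₁/k₂)·C_A^0.5.
= (0.830×0.9610) / (0.0308×0.9610^0.5) = 0.7976/0.03019 = 26.4.
Since the desired path is higher order in A, keeping C_A high (PFR or concentrated feed) favours R.

26.4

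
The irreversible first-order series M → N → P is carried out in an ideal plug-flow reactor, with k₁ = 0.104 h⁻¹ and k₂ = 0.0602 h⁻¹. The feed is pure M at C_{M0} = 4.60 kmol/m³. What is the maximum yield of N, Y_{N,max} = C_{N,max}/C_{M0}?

For a first-order series the maximum intermediate yield is C_{N,max}/C_{M0} = (k₁/k₂)^[k₂/(k₂−k₁)].
= (0.104/0.0602)^(0.0602/(0.0602−0.104)) = (1.728)^(-1.374) = 0.4717.

0.472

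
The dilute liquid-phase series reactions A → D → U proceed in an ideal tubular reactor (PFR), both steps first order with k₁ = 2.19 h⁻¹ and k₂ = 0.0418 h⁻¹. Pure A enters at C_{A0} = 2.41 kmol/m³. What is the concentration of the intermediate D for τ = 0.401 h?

1.40 kmol/m³

Solving the coupled first-order balances gives C_D(τ) = [k₁/(k₂−k₁)]·C_{A0}·(e^(−k₁τ) − e^(−k₂τ)).
e^(−k₁τ) = e^(−2.19×0.401) = e^(−0.8782) = 0.4155; e^(−k₂τ) = e^(−0.01676) = 0.9834.
C_D = 2.19×2.41/(0.0418−2.19) × (0.4155−0.9834) = (-2.457)×(-0.5678) = 1.395 kmol/m³.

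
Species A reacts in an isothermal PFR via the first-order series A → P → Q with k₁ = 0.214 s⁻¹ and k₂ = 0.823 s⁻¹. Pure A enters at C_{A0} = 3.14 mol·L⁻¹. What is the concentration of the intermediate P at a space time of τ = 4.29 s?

Solving the coupled first-order balances gives C_P(τ) = [k₁/(k₂−k₁)]·C_{A0}·(e^(−k₁τ) − e^(−k₂τ)).
e^(−k₁τ) = e^(−0.214×4.29) = e^(−0.9181) = 0.3993; e^(−k₂τ) = e^(−3.531) = 0.02929.
C_P = 0.214×3.14/(0.823−0.214) × (0.3993−0.02929) = 1.103×0.3700 = 0.4083 mol·L⁻¹.

0.408 mol·L⁻¹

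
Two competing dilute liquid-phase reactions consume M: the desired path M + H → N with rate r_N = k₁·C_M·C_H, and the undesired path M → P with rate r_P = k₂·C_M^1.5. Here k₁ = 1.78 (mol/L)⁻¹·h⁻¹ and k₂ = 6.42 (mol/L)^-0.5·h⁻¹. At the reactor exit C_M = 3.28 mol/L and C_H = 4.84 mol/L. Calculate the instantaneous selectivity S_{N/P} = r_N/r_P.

S_{N/P} = r_N/r_P = (k₁·C_M·C_H)/(k₂·C_M^1.5) = (k₁/k₂)·C_M^-0.5·C_H.
= (1.78×3.280×4.840) / (6.42×3.280^1.5) = 28.26/38.14 = 0.741.
The undesired path is higher order in M, so low C_M (CSTR or dilute feed) favours N.

0.741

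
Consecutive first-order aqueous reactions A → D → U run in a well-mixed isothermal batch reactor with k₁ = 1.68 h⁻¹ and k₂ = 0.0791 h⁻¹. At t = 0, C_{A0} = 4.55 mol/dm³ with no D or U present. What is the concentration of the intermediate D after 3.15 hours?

3.70 mol/dm³

The intermediate concentration in a first-order A→B→C sequence is C_D = k₁C_{A0}(e^(−k₁t) − e^(−k₂t))/(k₂−k₁).
e^(−k₁t) = e^(−1.68×3.15) = e^(−5.292) = 0.005032; e^(−k₂t) = e^(−0.2492) = 0.7795.
C_D = 1.68×4.55/(0.0791−1.68) × (0.005032−0.7795) = (-4.775)×(-0.7744) = 3.698 mol/dm³.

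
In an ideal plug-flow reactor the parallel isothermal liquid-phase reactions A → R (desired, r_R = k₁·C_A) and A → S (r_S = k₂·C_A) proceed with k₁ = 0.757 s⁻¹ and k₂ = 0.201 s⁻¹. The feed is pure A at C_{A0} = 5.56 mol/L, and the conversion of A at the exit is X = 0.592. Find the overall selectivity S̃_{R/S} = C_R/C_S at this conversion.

C_A = C_{A0}(1−X) = 2.268 mol/L.
Both paths are first order in A, so the instantaneous fraction to R is constant: dC_R/d(−C_A) = k₁/(k₁+k₂) = 0.7902.
C_R = 0.7902·(C_{A0}−C_A) = 0.7902×3.292 = 2.60 mol/L.
C_S = (C_{A0}−C_A)−C_R = 0.6906 mol/L; S̃_{R/S} = 2.601/0.6906 = 3.77.

3.77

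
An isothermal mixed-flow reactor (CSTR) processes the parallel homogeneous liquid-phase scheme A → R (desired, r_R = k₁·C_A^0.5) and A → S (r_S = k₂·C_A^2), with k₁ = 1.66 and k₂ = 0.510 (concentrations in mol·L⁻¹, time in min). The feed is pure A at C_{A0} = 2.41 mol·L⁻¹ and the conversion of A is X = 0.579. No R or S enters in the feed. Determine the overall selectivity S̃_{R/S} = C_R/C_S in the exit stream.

Exit C_A = C_{A0}(1−X) = 2.41×0.421 = 1.015 mol·L⁻¹.
A CSTR operates uniformly at the exit composition, giving r_R = 1.672 and r_S = 0.5250 (each k·C_A^n at C_A = 1.015).
Overall selectivity = C_R/C_S = r_Rτ/(r_Sτ) = r_R/r_S = 3.18.

3.18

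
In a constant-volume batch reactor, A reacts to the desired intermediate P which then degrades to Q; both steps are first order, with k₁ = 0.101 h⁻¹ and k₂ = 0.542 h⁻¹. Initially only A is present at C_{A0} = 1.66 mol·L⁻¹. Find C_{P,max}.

0.211 mol·L⁻¹

At the optimum, C_{P,max}/C_{A0} = (k₁/k₂)^[k₂/(k₂−k₁)].
= (0.101/0.542)^(0.542/(0.542−0.101)) = (0.1863)^(1.229) = 0.1268.
C_{P,max} = 0.1268×1.66 = 0.211 mol·L⁻¹.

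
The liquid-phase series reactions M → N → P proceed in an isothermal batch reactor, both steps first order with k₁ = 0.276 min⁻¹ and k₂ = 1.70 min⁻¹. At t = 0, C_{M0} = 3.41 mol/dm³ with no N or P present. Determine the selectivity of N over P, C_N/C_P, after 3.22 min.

The intermediate concentration in a first-order A→B→C sequence is C_N = k₁C_{M0}(e^(−k₁t) − e^(−k₂t))/(k₂−k₁).
e^(−k₁t) = e^(−0.276×3.22) = e^(−0.8887) = 0.4112; e^(−k₂t) = e^(−5.474) = 0.004194.
C_N = 0.276×3.41/(1.70−0.276) × (0.4112−0.004194) = 0.6609×0.4070 = 0.2690 mol/dm³.
C_M = C_{M0}e^(−k₁t) = 1.402 mol/dm³, so C_P = C_{M0}−C_M−C_N = 1.739 mol/dm³; C_N/C_P = 0.155.

0.155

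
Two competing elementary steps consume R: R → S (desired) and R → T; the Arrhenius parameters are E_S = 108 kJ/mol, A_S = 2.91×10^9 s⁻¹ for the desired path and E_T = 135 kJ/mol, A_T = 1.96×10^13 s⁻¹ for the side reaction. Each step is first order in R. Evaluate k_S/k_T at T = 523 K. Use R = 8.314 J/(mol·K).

With equal orders, S_{S/T} = k_S/k_T = (A_S/A_T)·exp[(E_T−E_S)/(RT)].
(E_T−E_S)/(RT) = (135−108)×10³/(8.314×523) = 27000/4348 = 6.209.
k_S/k_T = (2.91×10^9/1.96×10^13)·exp(6.209) = 1.485×10^-4 × 497.4 = 0.0739.
Since E_S < E_T, lowering the temperature improves selectivity toward S.

0.0739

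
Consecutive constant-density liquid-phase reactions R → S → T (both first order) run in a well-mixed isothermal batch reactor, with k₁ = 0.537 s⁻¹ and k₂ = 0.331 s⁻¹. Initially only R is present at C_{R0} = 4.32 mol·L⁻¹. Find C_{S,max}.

For a first-order series the maximum intermediate yield is C_{S,max}/C_{R0} = (k₁/k₂)^[k₂/(k₂−k₁)].
= (0.537/0.331)^(0.331/(0.331−0.537)) = (1.622)^(-1.607) = 0.4596.
C_{S,max} = 0.4596×4.32 = 1.99 mol·L⁻¹.

1.99 mol·L⁻¹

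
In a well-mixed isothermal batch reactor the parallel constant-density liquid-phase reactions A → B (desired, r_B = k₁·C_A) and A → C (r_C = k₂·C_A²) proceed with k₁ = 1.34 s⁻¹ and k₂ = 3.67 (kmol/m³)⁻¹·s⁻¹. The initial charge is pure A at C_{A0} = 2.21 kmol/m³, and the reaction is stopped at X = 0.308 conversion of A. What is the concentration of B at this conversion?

0.112 kmol/m³

C_A = C_{A0}(1−X) = 1.529 kmol/m³.
Along a PFR/batch, dC_B/dC_A = −r_B/(r_B+r_C) = −k₁/(k₁+k₂·C_A).
Integrating from C_{A0} to C_A: C_B = (1.34/3.67)·ln[(1.34+3.67·2.21)/(1.34+3.67·1.53)] = 0.3651·ln(9.451/6.953) = 0.1121 kmol/m³.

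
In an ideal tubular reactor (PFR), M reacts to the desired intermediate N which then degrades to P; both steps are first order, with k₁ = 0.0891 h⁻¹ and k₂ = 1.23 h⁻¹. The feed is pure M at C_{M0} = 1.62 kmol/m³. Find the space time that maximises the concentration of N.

For first-order series the maximum of C_N occurs at τ_opt = ln(k₂/k₁)/(k₂−k₁).
= ln(1.23/0.0891)/(1.23−0.0891) = ln(13.80)/1.141 = 2.625/1.141 = 2.30 h.

2.30 h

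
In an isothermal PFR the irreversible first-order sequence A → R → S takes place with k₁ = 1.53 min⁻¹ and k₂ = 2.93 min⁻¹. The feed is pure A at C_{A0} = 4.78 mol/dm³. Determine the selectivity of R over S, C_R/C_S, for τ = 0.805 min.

0.438

The intermediate concentration in a first-order A→B→C sequence is C_R = k₁C_{A0}(e^(−k₁τ) − e^(−k₂τ))/(k₂−k₁).
e^(−k₁τ) = e^(−1.53×0.805) = e^(−1.232) = 0.2918; e^(−k₂τ) = e^(−2.359) = 0.09455.
C_R = 1.53×4.78/(2.93−1.53) × (0.2918−0.09455) = 5.224×0.1973 = 1.030 mol/dm³.
C_A = C_{A0}e^(−k₁τ) = 1.395 mol/dm³, so C_S = C_{A0}−C_A−C_R = 2.355 mol/dm³; C_R/C_S = 0.438.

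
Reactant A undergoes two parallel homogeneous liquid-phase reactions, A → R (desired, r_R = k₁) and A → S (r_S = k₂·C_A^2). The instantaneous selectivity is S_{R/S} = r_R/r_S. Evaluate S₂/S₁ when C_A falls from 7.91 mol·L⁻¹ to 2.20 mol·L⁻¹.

12.9

S_{R/S} = (k₁/k₂)·C_A^-2, so S₂/S₁ = (C_{A,2}/C_{A,1})^-2.
= (2.20/7.91)^(-2) = (0.2781)^(-2) = 12.9.
Selectivity toward R rises as C_A falls — low-concentration operation is favoured.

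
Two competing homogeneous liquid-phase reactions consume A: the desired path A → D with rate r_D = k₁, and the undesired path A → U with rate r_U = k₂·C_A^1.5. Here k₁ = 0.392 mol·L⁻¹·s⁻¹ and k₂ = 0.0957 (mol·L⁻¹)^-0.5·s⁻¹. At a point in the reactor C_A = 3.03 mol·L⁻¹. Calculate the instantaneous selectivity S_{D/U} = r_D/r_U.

0.777

S_{D/U} = r_D/r_U = (k₁)/(k₂·C_A^1.5) = (k₁/k₂)·C_A^-1.5.
= (0.392) / (0.0957×3.030^1.5) = 0.3920/0.5047 = 0.777.
The undesired path is higher order in A, so low C_A (CSTR or dilute feed) favours D.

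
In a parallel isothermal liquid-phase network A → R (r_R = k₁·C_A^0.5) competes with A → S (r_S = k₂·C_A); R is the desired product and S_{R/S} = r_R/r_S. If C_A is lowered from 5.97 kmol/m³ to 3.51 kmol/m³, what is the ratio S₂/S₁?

1.30

S_{R/S} = (k₁/k₂)·C_A^-0.5, so S₂/S₁ = (C_{A,2}/C_{A,1})^-0.5.
= (3.51/5.97)^(-0.5) = (0.5879)^(-0.5) = 1.30.
Selectivity toward R rises as C_A falls — low-concentration operation is favoured.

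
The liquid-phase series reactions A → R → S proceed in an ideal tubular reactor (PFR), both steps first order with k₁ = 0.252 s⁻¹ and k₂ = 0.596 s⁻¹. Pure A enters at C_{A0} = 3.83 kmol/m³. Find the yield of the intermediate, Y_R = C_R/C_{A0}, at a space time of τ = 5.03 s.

Solving the coupled first-order balances gives C_R(τ) = [k₁/(k₂−k₁)]·C_{A0}·(e^(−k₁τ) − e^(−k₂τ)).
e^(−k₁τ) = e^(−0.252×5.03) = e^(−1.268) = 0.2815; e^(−k₂τ) = e^(−2.998) = 0.04989.
C_R = 0.252×3.83/(0.596−0.252) × (0.2815−0.04989) = 2.806×0.2316 = 0.6499 kmol/m³.
Y_R = C_R/C_{A0} = 0.6499/3.83 = 0.170.

0.170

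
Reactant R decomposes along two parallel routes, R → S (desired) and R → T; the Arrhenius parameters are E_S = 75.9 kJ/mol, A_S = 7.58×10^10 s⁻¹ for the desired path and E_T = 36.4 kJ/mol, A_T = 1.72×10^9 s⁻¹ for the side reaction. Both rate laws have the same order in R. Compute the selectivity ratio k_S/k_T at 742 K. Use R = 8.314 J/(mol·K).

Since both paths have the same order in R, the concentration cancels and S_{S/T} = k_S/k_T = (A_S/A_T)·exp[(E_T−E_S)/(RT)].
(E_T−E_S)/(RT) = (36.4−75.9)×10³/(8.314×742) = -39500/6169 = -6.403.
k_S/k_T = (7.58×10^10/1.72×10^9)·exp(-6.403) = 44.07 × 0.001657 = 0.0730.
Since E_S > E_T, raising the temperature improves selectivity toward S.

0.0730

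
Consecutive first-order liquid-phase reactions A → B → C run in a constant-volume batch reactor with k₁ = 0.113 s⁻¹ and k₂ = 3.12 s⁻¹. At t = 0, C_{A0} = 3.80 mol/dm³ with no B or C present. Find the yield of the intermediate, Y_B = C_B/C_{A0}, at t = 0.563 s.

The intermediate concentration in a first-order A→B→C sequence is C_B = k₁C_{A0}(e^(−k₁t) − e^(−k₂t))/(k₂−k₁).
e^(−k₁t) = e^(−0.113×0.563) = e^(−0.06362) = 0.9384; e^(−k₂t) = e^(−1.757) = 0.1726.
C_B = 0.113×3.80/(3.12−0.113) × (0.9384−0.1726) = 0.1428×0.7657 = 0.1093 mol/dm³.
Y_B = C_B/C_{A0} = 0.1093/3.80 = 0.0288.

0.0288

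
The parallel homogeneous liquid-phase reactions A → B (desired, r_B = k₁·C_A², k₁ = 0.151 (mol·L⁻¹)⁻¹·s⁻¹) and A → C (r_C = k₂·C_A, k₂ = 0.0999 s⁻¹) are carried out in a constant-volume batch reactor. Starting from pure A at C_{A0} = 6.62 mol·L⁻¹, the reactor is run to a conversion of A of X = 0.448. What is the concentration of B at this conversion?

2.62 mol·L⁻¹

C_A = C_{A0}(1−X) = 3.654 mol·L⁻¹.
Along a PFR/batch, dC_C/dC_A = −r_C/(r_B+r_C) = −k₂/(k₂+k₁·C_A).
Integrating from C_{A0} to C_A: C_C = (0.0999/0.151)·ln[(0.0999+0.151·6.62)/(0.0999+0.151·3.65)] = 0.6616·ln(1.100/0.6517) = 0.3461 mol·L⁻¹.
Then C_B = (C_{A0}−C_A) − C_C = 2.966 − 0.3461 = 2.620 mol·L⁻¹.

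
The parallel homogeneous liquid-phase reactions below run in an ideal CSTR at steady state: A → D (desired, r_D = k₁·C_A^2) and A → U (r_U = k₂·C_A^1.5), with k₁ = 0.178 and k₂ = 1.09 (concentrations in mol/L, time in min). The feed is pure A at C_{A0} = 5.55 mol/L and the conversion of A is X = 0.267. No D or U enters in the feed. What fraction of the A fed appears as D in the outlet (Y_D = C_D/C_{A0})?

Exit C_A = C_{A0}(1−X) = 5.55×0.733 = 4.068 mol/L.
Rates in a CSTR are evaluated at the outlet concentration: r_D = 0.178×4.068^2 = 2.946, r_U = 1.09×4.068^1.5 = 8.944.
Fraction of consumed A going to D: r_D/(r_D+r_U) = 0.2478.
C_D = 0.2478·C_{A0}·X = 0.2478×5.55×0.267 = 0.367 mol/L; Y_D = C_D/C_{A0} = 0.0662.

0.0662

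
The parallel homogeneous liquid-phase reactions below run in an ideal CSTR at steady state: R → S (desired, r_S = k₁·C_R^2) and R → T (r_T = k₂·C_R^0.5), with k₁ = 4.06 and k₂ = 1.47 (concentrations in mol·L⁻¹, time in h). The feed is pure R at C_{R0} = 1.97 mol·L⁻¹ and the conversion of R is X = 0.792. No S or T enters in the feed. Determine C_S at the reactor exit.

Exit C_R = C_{R0}(1−X) = 1.97×0.208 = 0.4098 mol·L⁻¹.
A CSTR operates uniformly at the exit composition, giving r_S = 0.6817 and r_T = 0.9410 (each k·C_R^n at C_R = 0.4098).
Fraction of consumed R going to S: r_S/(r_S+r_T) = 0.4201.
C_S = 0.4201·C_{R0}·X = 0.4201×1.97×0.792 = 0.655 mol·L⁻¹.

0.655 mol·L⁻¹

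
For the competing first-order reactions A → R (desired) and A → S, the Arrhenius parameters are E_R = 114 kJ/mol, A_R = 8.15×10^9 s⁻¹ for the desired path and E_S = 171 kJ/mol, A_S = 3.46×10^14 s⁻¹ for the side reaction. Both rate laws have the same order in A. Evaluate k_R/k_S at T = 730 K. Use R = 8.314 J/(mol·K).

0.282

k_R/k_S = (A_R/A_S)·exp[−(E_R−E_S)/(RT)] = (A_R/A_S)·exp[(E_S−E_R)/(RT)].
(E_S−E_R)/(RT) = (171−114)×10³/(8.314×730) = 57000/6069 = 9.392.
k_R/k_S = (8.15×10^9/3.46×10^14)·exp(9.392) = 2.355×10^-5 × 11988 = 0.282.
Since E_R < E_S, lowering the temperature improves selectivity toward R.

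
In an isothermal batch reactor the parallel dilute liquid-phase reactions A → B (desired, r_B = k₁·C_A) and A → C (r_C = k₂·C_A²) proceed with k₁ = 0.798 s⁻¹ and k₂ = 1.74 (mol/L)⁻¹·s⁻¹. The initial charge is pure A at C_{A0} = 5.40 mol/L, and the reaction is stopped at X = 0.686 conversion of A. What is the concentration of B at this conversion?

C_A = C_{A0}(1−X) = 1.696 mol/L.
Along a PFR/batch, dC_B/dC_A = −r_B/(r_B+r_C) = −k₁/(k₁+k₂·C_A).
Integrating from C_{A0} to C_A: C_B = (0.798/1.74)·ln[(0.798+1.74·5.40)/(0.798+1.74·1.70)] = 0.4586·ln(10.19/3.748) = 0.4588 mol/L.

0.459 mol/L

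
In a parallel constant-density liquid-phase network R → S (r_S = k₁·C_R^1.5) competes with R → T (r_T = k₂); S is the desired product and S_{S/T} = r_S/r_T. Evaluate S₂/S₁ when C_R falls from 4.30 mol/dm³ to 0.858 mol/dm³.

0.0891

S_{S/T} = (k₁/k₂)·C_R^1.5, so S₂/S₁ = (C_{R,2}/C_{R,1})^1.5.
= (0.858/4.30)^1.5 = (0.1995)^1.5 = 0.0891.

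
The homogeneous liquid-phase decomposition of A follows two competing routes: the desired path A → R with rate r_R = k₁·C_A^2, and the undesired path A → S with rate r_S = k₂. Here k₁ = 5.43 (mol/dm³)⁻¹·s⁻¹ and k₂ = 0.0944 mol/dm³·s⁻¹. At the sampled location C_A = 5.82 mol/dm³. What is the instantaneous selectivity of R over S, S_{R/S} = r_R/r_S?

S_{R/S} = r_R/r_S = (k₁·C_A^2)/(k₂) = (k₁/k₂)·C_A^2.
= (5.43×5.820^2) / (0.0944) = 183.9/0.09440 = 1948.
Since the desired path is higher order in A, keeping C_A high (PFR or concentrated feed) favours R.

1948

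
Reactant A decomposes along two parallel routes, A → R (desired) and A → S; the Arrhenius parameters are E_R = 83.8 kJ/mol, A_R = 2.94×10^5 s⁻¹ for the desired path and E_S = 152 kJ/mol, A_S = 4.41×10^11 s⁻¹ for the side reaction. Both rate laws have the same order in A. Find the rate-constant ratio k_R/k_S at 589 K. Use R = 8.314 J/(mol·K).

0.745

With equal orders, S_{R/S} = k_R/k_S = (A_R/A_S)·exp[(E_S−E_R)/(RT)].
(E_S−E_R)/(RT) = (152−83.8)×10³/(8.314×589) = 68200/4897 = 13.93.
k_R/k_S = (2.94×10^5/4.41×10^11)·exp(13.93) = 6.667×10^-7 × 1.118×10^6 = 0.745.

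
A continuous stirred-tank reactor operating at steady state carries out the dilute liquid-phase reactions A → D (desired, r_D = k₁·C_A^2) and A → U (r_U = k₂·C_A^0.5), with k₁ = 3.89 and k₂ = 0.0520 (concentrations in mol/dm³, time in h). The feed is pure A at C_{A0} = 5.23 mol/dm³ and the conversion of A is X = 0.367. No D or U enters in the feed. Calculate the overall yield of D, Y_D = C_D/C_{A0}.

0.366

Exit C_A = C_{A0}(1−X) = 5.23×0.633 = 3.311 mol/dm³.
In a CSTR the entire volume is at exit conditions, so r_D = 3.89×3.311^2 = 42.63 and r_U = 0.0520×3.311^0.5 = 0.09461.
Fraction of consumed A going to D: r_D/(r_D+r_U) = 0.9978.
C_D = 0.9978·C_{A0}·X = 0.9978×5.23×0.367 = 1.92 mol/dm³; Y_D = C_D/C_{A0} = 0.366.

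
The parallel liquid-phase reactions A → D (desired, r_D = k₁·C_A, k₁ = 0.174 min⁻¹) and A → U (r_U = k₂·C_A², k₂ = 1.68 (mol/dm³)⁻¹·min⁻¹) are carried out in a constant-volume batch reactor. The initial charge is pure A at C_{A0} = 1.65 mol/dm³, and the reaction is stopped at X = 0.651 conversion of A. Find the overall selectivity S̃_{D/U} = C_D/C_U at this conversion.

0.101

C_A = C_{A0}(1−X) = 0.5758 mol/dm³.
Along a PFR/batch, dC_D/dC_A = −r_D/(r_D+r_U) = −k₁/(k₁+k₂·C_A).
Integrating from C_{A0} to C_A: C_D = (0.174/1.68)·ln[(0.174+1.68·1.65)/(0.174+1.68·0.576)] = 0.1036·ln(2.946/1.141) = 0.09820 mol/dm³.
C_U = (C_{A0}−C_A)−C_D = 0.9759 mol/dm³; S̃_{D/U} = 0.09820/0.9759 = 0.101.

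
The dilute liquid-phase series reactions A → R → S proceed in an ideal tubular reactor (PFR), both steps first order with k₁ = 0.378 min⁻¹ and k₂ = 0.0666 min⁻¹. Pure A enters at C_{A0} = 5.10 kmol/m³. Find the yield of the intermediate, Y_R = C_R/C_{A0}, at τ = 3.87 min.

The intermediate concentration in a first-order A→B→C sequence is C_R = k₁C_{A0}(e^(−k₁τ) − e^(−k₂τ))/(k₂−k₁).
e^(−k₁τ) = e^(−0.378×3.87) = e^(−1.463) = 0.2316; e^(−k₂τ) = e^(−0.2577) = 0.7728.
C_R = 0.378×5.10/(0.0666−0.378) × (0.2316−0.7728) = (-6.191)×(-0.5412) = 3.351 kmol/m³.
Y_R = C_R/C_{A0} = 3.351/5.10 = 0.657.

0.657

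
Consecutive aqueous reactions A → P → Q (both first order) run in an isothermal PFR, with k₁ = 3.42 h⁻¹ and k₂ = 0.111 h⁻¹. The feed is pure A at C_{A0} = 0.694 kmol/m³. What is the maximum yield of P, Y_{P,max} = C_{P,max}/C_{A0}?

For a first-order series the maximum intermediate yield is C_{P,max}/C_{A0} = (k₁/k₂)^[k₂/(k₂−k₁)].
= (3.42/0.111)^(0.111/(0.111−3.42)) = (30.81)^(-0.03354) = 0.8914.

0.891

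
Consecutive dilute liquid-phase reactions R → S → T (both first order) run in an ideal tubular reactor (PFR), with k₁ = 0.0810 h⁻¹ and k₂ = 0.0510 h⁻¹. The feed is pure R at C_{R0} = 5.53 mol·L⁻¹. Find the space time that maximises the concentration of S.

15.4 h

For first-order series the maximum of C_S occurs at τ_opt = ln(k₂/k₁)/(k₂−k₁).
= ln(0.0510/0.0810)/(0.0510−0.0810) = ln(0.6296)/-0.03000 = -0.4626/-0.03000 = 15.4 h.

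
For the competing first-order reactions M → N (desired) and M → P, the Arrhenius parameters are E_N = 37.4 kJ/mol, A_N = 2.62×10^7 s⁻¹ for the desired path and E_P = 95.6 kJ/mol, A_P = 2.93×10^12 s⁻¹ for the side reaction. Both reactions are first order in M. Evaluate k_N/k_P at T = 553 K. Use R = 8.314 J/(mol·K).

k_N/k_P = (A_N/A_P)·exp[−(E_N−E_P)/(RT)] = (A_N/A_P)·exp[(E_P−E_N)/(RT)].
(E_P−E_N)/(RT) = (95.6−37.4)×10³/(8.314×553) = 58200/4598 = 12.66.
k_N/k_P = (2.62×10^7/2.93×10^12)·exp(12.66) = 8.942×10^-6 × 3.145×10^5 = 2.81.

2.81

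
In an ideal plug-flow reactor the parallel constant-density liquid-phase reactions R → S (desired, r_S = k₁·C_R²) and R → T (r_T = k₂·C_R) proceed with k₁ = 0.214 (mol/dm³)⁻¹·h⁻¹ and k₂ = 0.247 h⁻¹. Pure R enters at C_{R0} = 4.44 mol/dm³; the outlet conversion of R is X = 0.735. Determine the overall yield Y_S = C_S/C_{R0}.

C_R = C_{R0}(1−X) = 1.177 mol/dm³.
Along a PFR/batch, dC_T/dC_R = −r_T/(r_S+r_T) = −k₂/(k₂+k₁·C_R).
Integrating from C_{R0} to C_R: C_T = (0.247/0.214)·ln[(0.247+0.214·4.44)/(0.247+0.214·1.18)] = 1.154·ln(1.197/0.4988) = 1.011 mol/dm³.
Then C_S = (C_{R0}−C_R) − C_T = 3.263 − 1.011 = 2.253 mol/dm³.
Y_S = C_S/C_{R0} = 2.253/4.44 = 0.507.

0.507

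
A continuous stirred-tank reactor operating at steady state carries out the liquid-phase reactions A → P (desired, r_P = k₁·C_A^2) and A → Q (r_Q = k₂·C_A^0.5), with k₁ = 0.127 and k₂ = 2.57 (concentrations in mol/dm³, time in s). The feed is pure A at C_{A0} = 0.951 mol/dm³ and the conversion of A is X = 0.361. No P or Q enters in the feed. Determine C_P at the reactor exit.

0.00785 mol/dm³

Exit C_A = C_{A0}(1−X) = 0.951×0.639 = 0.6077 mol/dm³.
Rates in a CSTR are evaluated at the outlet concentration: r_P = 0.127×0.6077^2 = 0.04690, r_Q = 2.57×0.6077^0.5 = 2.003.
Fraction of consumed A going to P: r_P/(r_P+r_Q) = 0.02287.
C_P = 0.02287·C_{A0}·X = 0.02287×0.951×0.361 = 0.00785 mol/dm³.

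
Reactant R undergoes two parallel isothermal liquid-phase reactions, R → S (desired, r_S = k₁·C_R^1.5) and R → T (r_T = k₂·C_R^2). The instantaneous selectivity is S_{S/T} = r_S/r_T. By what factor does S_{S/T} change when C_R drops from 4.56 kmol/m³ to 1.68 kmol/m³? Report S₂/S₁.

S_{S/T} = (k₁/k₂)·C_R^-0.5, so S₂/S₁ = (C_{R,2}/C_{R,1})^-0.5.
= (1.68/4.56)^(-0.5) = (0.3684)^(-0.5) = 1.65.

1.65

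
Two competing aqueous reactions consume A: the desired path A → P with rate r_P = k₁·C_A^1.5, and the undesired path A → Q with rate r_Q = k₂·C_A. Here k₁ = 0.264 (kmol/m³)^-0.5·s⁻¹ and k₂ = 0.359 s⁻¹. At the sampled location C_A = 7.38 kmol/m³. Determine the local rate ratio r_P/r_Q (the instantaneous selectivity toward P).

2.00

S_{P/Q} = r_P/r_Q = (k₁·C_A^1.5)/(k₂·C_A) = (k₁/k₂)·C_A^0.5.
= (0.264×7.380^1.5) / (0.359×7.380) = 5.293/2.649 = 2.00.
Since the desired path is higher order in A, keeping C_A high (PFR or concentrated feed) favours P.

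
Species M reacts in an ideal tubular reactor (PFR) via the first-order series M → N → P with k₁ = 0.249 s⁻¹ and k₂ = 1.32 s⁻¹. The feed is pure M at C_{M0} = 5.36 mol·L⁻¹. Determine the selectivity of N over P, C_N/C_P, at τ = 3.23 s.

0.223

For first-order series with pure M initially, C_N(τ) = k₁C_{M0}/(k₂−k₁)·(e^(−k₁τ) − e^(−k₂τ)).
e^(−k₁τ) = e^(−0.249×3.23) = e^(−0.8043) = 0.4474; e^(−k₂τ) = e^(−4.264) = 0.01407.
C_N = 0.249×5.36/(1.32−0.249) × (0.4474−0.01407) = 1.246×0.4333 = 0.5400 mol·L⁻¹.
C_M = C_{M0}e^(−k₁τ) = 2.398 mol·L⁻¹, so C_P = C_{M0}−C_M−C_N = 2.422 mol·L⁻¹; C_N/C_P = 0.223.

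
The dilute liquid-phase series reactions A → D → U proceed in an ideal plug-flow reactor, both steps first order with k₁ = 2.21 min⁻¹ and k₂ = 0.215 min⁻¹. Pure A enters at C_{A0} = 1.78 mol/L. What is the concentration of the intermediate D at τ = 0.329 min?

The intermediate concentration in a first-order A→B→C sequence is C_D = k₁C_{A0}(e^(−k₁τ) − e^(−k₂τ))/(k₂−k₁).
e^(−k₁τ) = e^(−2.21×0.329) = e^(−0.7271) = 0.4833; e^(−k₂τ) = e^(−0.07074) = 0.9317.
C_D = 2.21×1.78/(0.215−2.21) × (0.4833−0.9317) = (-1.972)×(-0.4484) = 0.8842 mol/L.

0.884 mol/L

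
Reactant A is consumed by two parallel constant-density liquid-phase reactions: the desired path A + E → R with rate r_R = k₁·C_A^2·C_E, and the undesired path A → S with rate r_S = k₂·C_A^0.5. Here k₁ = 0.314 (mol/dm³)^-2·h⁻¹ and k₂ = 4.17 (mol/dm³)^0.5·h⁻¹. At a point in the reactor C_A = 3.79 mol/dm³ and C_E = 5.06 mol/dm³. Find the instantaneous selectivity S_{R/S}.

S_{R/S} = r_R/r_S = (k₁·C_A^2·C_E)/(k₂·C_A^0.5) = (k₁/k₂)·C_A^1.5·C_E.
= (0.314×3.790^2×5.060) / (4.17×3.790^0.5) = 22.82/8.118 = 2.81.

2.81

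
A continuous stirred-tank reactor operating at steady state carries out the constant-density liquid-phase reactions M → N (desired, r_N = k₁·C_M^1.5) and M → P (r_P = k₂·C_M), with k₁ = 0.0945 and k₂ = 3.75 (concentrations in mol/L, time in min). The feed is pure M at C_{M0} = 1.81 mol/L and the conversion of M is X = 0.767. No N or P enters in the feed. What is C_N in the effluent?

Exit C_M = C_{M0}(1−X) = 1.81×0.233 = 0.4217 mol/L.
In a CSTR the entire volume is at exit conditions, so r_N = 0.0945×0.4217^1.5 = 0.02588 and r_P = 3.75×0.4217 = 1.581.
Fraction of consumed M going to N: r_N/(r_N+r_P) = 0.01610.
C_N = 0.01610·C_{M0}·X = 0.01610×1.81×0.767 = 0.0224 mol/L.

0.0224 mol/L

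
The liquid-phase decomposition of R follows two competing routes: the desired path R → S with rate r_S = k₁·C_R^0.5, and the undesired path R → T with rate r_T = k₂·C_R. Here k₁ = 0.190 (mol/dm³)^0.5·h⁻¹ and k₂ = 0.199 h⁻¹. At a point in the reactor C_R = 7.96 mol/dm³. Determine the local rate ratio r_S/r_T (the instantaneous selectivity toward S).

S_{S/T} = r_S/r_T = (k₁·C_R^0.5)/(k₂·C_R) = (k₁/k₂)·C_R^-0.5.
= (0.190×7.960^0.5) / (0.199×7.960) = 0.5361/1.584 = 0.338.
The undesired path is higher order in R, so low C_R (CSTR or dilute feed) favours S.

0.338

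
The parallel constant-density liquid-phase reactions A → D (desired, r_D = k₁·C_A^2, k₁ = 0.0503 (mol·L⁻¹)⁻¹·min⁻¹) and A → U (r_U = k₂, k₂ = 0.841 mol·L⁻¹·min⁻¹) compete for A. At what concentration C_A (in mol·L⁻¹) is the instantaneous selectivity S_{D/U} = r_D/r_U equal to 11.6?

S_{D/U} = (k₁/k₂)·C_A^2 ⇒ C_A = (S·k₂/k₁)^(0.5).
= (11.6×0.841/0.0503)^(0.5) = (193.9)^(0.5) = 13.9 mol·L⁻¹.

13.9 mol·L⁻¹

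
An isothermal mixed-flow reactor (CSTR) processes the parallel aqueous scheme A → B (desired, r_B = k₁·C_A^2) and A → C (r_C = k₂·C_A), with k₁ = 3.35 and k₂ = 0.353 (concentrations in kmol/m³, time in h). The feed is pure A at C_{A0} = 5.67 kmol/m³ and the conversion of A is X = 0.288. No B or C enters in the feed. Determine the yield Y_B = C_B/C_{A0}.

Exit C_A = C_{A0}(1−X) = 5.67×0.712 = 4.037 kmol/m³.
In a CSTR the entire volume is at exit conditions, so r_B = 3.35×4.037^2 = 54.60 and r_C = 0.353×4.037 = 1.425.
Fraction of consumed A going to B: r_B/(r_B+r_C) = 0.9746.
C_B = 0.9746·C_{A0}·X = 0.9746×5.67×0.288 = 1.59 kmol/m³; Y_B = C_B/C_{A0} = 0.281.

0.281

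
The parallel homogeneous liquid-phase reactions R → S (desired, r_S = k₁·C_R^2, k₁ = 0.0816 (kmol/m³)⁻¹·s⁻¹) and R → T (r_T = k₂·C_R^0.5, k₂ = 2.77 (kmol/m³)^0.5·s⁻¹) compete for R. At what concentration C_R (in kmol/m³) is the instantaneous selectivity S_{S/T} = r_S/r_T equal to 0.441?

S_{S/T} = (k₁/k₂)·C_R^1.5 ⇒ C_R = (S·k₂/k₁)^(1/1.5).
= (0.441×2.77/0.0816)^(0.6667) = (14.97)^(0.6667) = 6.07 kmol/m³.

6.07 kmol/m³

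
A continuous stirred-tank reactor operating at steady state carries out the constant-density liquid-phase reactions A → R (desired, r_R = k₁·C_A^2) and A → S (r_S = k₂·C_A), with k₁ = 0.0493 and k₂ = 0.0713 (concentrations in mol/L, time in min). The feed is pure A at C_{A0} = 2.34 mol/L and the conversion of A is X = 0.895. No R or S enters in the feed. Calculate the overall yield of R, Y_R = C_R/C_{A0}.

0.130

Exit C_A = C_{A0}(1−X) = 2.34×0.105 = 0.2457 mol/L.
A CSTR operates uniformly at the exit composition, giving r_R = 0.002976 and r_S = 0.01752 (each k·C_A^n at C_A = 0.2457).
Fraction of consumed A going to R: r_R/(r_R+r_S) = 0.1452.
C_R = 0.1452·C_{A0}·X = 0.1452×2.34×0.895 = 0.304 mol/L; Y_R = C_R/C_{A0} = 0.130.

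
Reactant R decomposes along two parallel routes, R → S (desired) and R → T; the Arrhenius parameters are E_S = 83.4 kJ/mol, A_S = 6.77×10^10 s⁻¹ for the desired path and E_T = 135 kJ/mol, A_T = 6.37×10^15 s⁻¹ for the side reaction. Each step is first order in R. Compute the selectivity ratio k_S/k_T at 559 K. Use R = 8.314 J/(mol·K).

0.705

Since both paths have the same order in R, the concentration cancels and S_{S/T} = k_S/k_T = (A_S/A_T)·exp[(E_T−E_S)/(RT)].
(E_T−E_S)/(RT) = (135−83.4)×10³/(8.314×559) = 51600/4648 = 11.10.
k_S/k_T = (6.77×10^10/6.37×10^15)·exp(11.10) = 1.063×10^-5 × 66349 = 0.705.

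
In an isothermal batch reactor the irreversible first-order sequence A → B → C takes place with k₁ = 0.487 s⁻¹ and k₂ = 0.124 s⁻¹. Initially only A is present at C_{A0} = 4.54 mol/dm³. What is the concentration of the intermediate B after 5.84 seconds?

For first-order series with pure A initially, C_B(t) = k₁C_{A0}/(k₂−k₁)·(e^(−k₁t) − e^(−k₂t)).
e^(−k₁t) = e^(−0.487×5.84) = e^(−2.844) = 0.05819; e^(−k₂t) = e^(−0.7242) = 0.4847.
C_B = 0.487×4.54/(0.124−0.487) × (0.05819−0.4847) = (-6.091)×(-0.4265) = 2.598 mol/dm³.

2.60 mol/dm³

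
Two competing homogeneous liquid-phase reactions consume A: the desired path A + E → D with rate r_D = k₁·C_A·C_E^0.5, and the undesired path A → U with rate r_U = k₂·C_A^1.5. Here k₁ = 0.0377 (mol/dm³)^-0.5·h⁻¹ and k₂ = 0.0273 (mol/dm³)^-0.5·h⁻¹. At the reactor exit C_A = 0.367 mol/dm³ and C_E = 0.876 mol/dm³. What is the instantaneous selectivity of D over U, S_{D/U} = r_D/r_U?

S_{D/U} = r_D/r_U = (k₁·C_A·C_E^0.5)/(k₂·C_A^1.5) = (k₁/k₂)·C_A^-0.5·C_E^0.5.
= (0.0377×0.3670×0.8760^0.5) / (0.0273×0.3670^1.5) = 0.01295/0.006070 = 2.13.

2.13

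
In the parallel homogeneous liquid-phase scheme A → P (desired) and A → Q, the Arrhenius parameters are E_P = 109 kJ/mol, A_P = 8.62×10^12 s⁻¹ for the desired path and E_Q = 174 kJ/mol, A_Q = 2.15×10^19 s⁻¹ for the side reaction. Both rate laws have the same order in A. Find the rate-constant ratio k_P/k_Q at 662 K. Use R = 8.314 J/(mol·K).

k_P/k_Q = (A_P/A_Q)·exp[−(E_P−E_Q)/(RT)] = (A_P/A_Q)·exp[(E_Q−E_P)/(RT)].
(E_Q−E_P)/(RT) = (174−109)×10³/(8.314×662) = 65000/5504 = 11.81.
k_P/k_Q = (8.62×10^12/2.15×10^19)·exp(11.81) = 4.009×10^-7 × 1.346×10^5 = 0.0540.

0.0540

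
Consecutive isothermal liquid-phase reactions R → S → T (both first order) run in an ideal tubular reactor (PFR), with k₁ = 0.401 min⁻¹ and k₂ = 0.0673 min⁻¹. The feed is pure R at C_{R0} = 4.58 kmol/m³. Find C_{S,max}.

3.20 kmol/m³

For a first-order series the maximum intermediate yield is C_{S,max}/C_{R0} = (k₁/k₂)^[k₂/(k₂−k₁)].
= (0.401/0.0673)^(0.0673/(0.0673−0.401)) = (5.958)^(-0.2017) = 0.6977.
C_{S,max} = 0.6977×4.58 = 3.20 kmol/m³.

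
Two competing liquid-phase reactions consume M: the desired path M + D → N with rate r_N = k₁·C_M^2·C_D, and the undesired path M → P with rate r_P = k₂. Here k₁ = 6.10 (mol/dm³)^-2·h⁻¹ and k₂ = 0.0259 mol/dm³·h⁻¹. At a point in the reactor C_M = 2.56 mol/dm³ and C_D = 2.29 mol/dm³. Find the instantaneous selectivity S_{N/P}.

3535

S_{N/P} = r_N/r_P = (k₁·C_M^2·C_D)/(k₂) = (k₁/k₂)·C_M^2·C_D.
= (6.10×2.560^2×2.290) / (0.0259) = 91.55/0.02590 = 3535.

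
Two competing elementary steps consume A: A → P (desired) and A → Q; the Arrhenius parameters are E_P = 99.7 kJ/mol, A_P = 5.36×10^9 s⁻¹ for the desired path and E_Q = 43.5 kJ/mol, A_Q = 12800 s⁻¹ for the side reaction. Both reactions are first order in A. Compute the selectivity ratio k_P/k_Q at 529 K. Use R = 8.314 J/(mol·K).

1.18

Since both paths have the same order in A, the concentration cancels and S_{P/Q} = k_P/k_Q = (A_P/A_Q)·exp[(E_Q−E_P)/(RT)].
(E_Q−E_P)/(RT) = (43.5−99.7)×10³/(8.314×529) = -56200/4398 = -12.78.
k_P/k_Q = (5.36×10^9/12800)·exp(-12.78) = 4.188×10^5 × 2.822×10^-6 = 1.18.
Since E_P > E_Q, raising the temperature improves selectivity toward P.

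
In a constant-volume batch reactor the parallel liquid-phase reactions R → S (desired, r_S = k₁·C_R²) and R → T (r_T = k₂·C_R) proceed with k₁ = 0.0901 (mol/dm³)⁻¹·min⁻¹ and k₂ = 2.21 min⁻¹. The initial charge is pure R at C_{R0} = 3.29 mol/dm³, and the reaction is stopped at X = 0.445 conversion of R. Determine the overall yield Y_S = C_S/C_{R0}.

0.0419

C_R = C_{R0}(1−X) = 1.826 mol/dm³.
Along a PFR/batch, dC_T/dC_R = −r_T/(r_S+r_T) = −k₂/(k₂+k₁·C_R).
Integrating from C_{R0} to C_R: C_T = (2.21/0.0901)·ln[(2.21+0.0901·3.29)/(2.21+0.0901·1.83)] = 24.53·ln(2.506/2.375) = 1.326 mol/dm³.
Then C_S = (C_{R0}−C_R) − C_T = 1.464 − 1.326 = 0.1379 mol/dm³.
Y_S = C_S/C_{R0} = 0.1379/3.29 = 0.0419.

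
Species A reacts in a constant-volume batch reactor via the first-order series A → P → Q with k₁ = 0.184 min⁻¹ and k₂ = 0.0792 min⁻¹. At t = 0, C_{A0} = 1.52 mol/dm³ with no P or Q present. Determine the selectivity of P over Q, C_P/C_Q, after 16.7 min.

0.681

For first-order series with pure A initially, C_P(t) = k₁C_{A0}/(k₂−k₁)·(e^(−k₁t) − e^(−k₂t)).
e^(−k₁t) = e^(−0.184×16.7) = e^(−3.073) = 0.04629; e^(−k₂t) = e^(−1.323) = 0.2664.
C_P = 0.184×1.52/(0.0792−0.184) × (0.04629−0.2664) = (-2.669)×(-0.2201) = 0.5875 mol/dm³.
C_A = C_{A0}e^(−k₁t) = 0.07036 mol/dm³, so C_Q = C_{A0}−C_A−C_P = 0.8621 mol/dm³; C_P/C_Q = 0.681.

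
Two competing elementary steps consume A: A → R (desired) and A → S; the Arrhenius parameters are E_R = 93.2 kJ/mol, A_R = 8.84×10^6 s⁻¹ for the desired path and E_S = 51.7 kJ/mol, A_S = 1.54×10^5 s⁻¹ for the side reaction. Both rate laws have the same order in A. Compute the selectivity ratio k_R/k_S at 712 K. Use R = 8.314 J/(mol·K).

0.0518

k_R/k_S = (A_R/A_S)·exp[−(E_R−E_S)/(RT)] = (A_R/A_S)·exp[(E_S−E_R)/(RT)].
(E_S−E_R)/(RT) = (51.7−93.2)×10³/(8.314×712) = -41500/5920 = -7.011.
k_R/k_S = (8.84×10^6/1.54×10^5)·exp(-7.011) = 57.40 × 9.022×10^-4 = 0.0518.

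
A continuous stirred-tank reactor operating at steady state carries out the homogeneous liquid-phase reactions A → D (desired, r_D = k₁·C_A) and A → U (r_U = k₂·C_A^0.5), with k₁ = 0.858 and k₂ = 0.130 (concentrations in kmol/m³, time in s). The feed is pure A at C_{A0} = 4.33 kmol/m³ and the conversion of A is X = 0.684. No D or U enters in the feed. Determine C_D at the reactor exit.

2.62 kmol/m³

Exit C_A = C_{A0}(1−X) = 4.33×0.316 = 1.368 kmol/m³.
In a CSTR the entire volume is at exit conditions, so r_D = 0.858×1.368 = 1.174 and r_U = 0.130×1.368^0.5 = 0.1521.
Fraction of consumed A going to D: r_D/(r_D+r_U) = 0.8853.
C_D = 0.8853·C_{A0}·X = 0.8853×4.33×0.684 = 2.62 kmol/m³.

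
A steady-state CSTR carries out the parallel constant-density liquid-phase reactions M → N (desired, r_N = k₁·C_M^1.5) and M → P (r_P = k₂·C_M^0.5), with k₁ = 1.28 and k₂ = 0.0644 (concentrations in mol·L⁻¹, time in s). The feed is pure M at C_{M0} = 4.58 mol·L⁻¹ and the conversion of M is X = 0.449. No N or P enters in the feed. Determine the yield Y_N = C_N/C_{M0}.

0.440

Exit C_M = C_{M0}(1−X) = 4.58×0.551 = 2.524 mol·L⁻¹.
In a CSTR the entire volume is at exit conditions, so r_N = 1.28×2.524^1.5 = 5.131 and r_P = 0.0644×2.524^0.5 = 0.1023.
Fraction of consumed M going to N: r_N/(r_N+r_P) = 0.9805.
C_N = 0.9805·C_{M0}·X = 0.9805×4.58×0.449 = 2.02 mol·L⁻¹; Y_N = C_N/C_{M0} = 0.440.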